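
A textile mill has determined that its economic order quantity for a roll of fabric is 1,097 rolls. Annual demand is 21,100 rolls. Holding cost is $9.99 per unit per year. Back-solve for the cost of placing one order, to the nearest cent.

S ≈ $284.88

Squaring Q* = √(2DS/H) gives Q*² = 2DS/H.
From Q* = √(2DS/H): S = Q*²H / (2D) = 1,097² × 9.99 / (2 × 21,100) = 284.8828.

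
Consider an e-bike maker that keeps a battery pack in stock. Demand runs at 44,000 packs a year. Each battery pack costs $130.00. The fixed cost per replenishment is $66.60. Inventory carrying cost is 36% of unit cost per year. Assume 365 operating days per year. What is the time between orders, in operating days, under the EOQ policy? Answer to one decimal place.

Holding cost H = 0.36 × $130.00 = $46.8000 per unit per year.
EOQ = √(2DS/H) = √(2 × 44,000 × 66.6 / 46.8) ≈ 353.88.
Cycle time = Q*/D × 365 = 353.88 / 44,000 × 365 ≈ 2.936 days.

T ≈ 2.9 days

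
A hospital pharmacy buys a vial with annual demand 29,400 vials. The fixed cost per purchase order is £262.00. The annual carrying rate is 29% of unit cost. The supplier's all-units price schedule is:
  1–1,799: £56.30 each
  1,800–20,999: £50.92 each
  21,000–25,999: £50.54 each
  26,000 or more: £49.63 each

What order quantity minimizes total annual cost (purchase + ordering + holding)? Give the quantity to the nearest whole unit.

Holding cost per unit per year at price C is H = 0.29·C.
Candidates are each tier's EOQ (if it falls in that tier) and each price-break quantity.
EOQ at £56.30 = 971.4 (feasible in tier 1): TC = 29,400×£56.30 + (29,400/971.4)×262 + (971.4/2)×0.29×£56.30 = £1,671,079.61.
EOQ at £50.92 = 1021.4 < 1800, so use break Q=1800: TC = 29,400×£50.92 + (29,400/1800.0)×262 + (1800.0/2)×0.29×£50.92 = £1,514,617.45.
EOQ at £50.54 = 1025.2 < 21000, so use break Q=21000: TC = 29,400×£50.54 + (29,400/21000.0)×262 + (21000.0/2)×0.29×£50.54 = £1,640,137.10.
EOQ at £49.63 = 1034.6 < 26000, so use break Q=26000: TC = 29,400×£49.63 + (29,400/26000.0)×262 + (26000.0/2)×0.29×£49.63 = £1,646,523.36.
Lowest total cost is £1,514,617.45 at Q = 1800.0.

Q* ≈ 1,800 vials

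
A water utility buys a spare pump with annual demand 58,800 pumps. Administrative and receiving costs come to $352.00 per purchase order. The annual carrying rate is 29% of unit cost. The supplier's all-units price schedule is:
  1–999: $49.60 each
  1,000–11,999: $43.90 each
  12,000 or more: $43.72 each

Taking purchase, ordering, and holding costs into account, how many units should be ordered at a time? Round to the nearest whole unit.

Q* ≈ 1,803 pumps

Holding cost per unit per year at price C is H = 0.29·C.
Evaluate total cost at each tier's feasible EOQ or, if the EOQ is below the tier, at the tier's minimum quantity.
Tier 1 ($49.60): EOQ = 1696.4 exceeds tier's upper bound 999, so this tier is dominated.
EOQ at $43.90 = 1803.2 (feasible in tier 2): TC = 58,800×$43.90 + (58,800/1803.2)×352 + (1803.2/2)×0.29×$43.90 = $2,604,276.53.
EOQ at $43.72 = 1806.9 < 12000, so use break Q=12000: TC = 58,800×$43.72 + (58,800/12000.0)×352 + (12000.0/2)×0.29×$43.72 = $2,648,533.60.
Lowest total cost is $2,604,276.53 at Q = 1803.2.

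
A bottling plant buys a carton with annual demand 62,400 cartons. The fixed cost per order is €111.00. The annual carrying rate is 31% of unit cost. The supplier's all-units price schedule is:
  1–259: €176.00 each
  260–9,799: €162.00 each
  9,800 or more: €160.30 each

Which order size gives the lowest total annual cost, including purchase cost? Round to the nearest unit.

Q* ≈ 525 cartons

Holding cost per unit per year at price C is H = 0.31·C.
Evaluate total cost at each tier's feasible EOQ or, if the EOQ is below the tier, at the tier's minimum quantity.
Tier 1 (€176.00): EOQ = 503.9 exceeds tier's upper bound 259, so this tier is dominated.
EOQ at €162.00 = 525.2 (feasible in tier 2): TC = 62,400×€162.00 + (62,400/525.2)×111 + (525.2/2)×0.31×€162.00 = €10,135,175.89.
EOQ at €160.30 = 528.0 < 9800, so use break Q=9800: TC = 62,400×€160.30 + (62,400/9800.0)×111 + (9800.0/2)×0.31×€160.30 = €10,246,922.48.
Lowest total cost is €10,135,175.89 at Q = 525.2.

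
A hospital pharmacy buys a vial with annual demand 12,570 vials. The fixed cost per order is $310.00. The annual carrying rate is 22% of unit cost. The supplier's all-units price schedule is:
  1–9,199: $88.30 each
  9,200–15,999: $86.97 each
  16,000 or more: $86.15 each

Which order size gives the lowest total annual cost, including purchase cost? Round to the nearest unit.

Q* ≈ 633 vials

Holding cost per unit per year at price C is H = 0.22·C.
Evaluate total cost at each tier's feasible EOQ or, if the EOQ is below the tier, at the tier's minimum quantity.
EOQ at $88.30 = 633.4 (feasible in tier 1): TC = 12,570×$88.30 + (12,570/633.4)×310 + (633.4/2)×0.22×$88.30 = $1,122,235.25.
EOQ at $86.97 = 638.2 < 9200, so use break Q=9200: TC = 12,570×$86.97 + (12,570/9200.0)×310 + (9200.0/2)×0.22×$86.97 = $1,181,650.09.
EOQ at $86.15 = 641.2 < 16000, so use break Q=16000: TC = 12,570×$86.15 + (12,570/16000.0)×310 + (16000.0/2)×0.22×$86.15 = $1,234,773.04.
Lowest total cost is $1,122,235.25 at Q = 633.4.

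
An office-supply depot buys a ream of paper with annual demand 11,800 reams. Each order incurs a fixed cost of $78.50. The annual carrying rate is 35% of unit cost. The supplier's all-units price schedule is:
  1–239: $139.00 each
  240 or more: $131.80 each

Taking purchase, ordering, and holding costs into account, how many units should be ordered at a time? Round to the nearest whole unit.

Q* ≈ 240 reams

Holding cost per unit per year at price C is H = 0.35·C.
For each price level, check whether its EOQ is feasible; otherwise the best quantity at that price is the breakpoint.
EOQ at $139.00 = 195.1 (feasible in tier 1): TC = 11,800×$139.00 + (11,800/195.1)×78.5 + (195.1/2)×0.35×$139.00 = $1,649,693.63.
EOQ at $131.80 = 200.4 < 240, so use break Q=240: TC = 11,800×$131.80 + (11,800/240.0)×78.5 + (240.0/2)×0.35×$131.80 = $1,564,635.18.
Lowest total cost is $1,564,635.18 at Q = 240.0.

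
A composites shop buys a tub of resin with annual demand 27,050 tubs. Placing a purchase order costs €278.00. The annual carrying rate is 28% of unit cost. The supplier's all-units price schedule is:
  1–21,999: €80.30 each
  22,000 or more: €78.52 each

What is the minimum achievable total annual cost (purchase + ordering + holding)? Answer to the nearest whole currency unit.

Holding cost per unit per year at price C is H = 0.28·C.
Evaluate total cost at each tier's feasible EOQ or, if the EOQ is below the tier, at the tier's minimum quantity.
EOQ at €80.30 = 817.9 (feasible in tier 1): TC = 27,050×€80.30 + (27,050/817.9)×278 + (817.9/2)×0.28×€80.30 = €2,190,503.99.
EOQ at €78.52 = 827.1 < 22000, so use break Q=22000: TC = 27,050×€78.52 + (27,050/22000.0)×278 + (22000.0/2)×0.28×€78.52 = €2,366,149.41.
Lowest total cost among the candidates is at Q = 817.9.

TC* ≈ €2,190,504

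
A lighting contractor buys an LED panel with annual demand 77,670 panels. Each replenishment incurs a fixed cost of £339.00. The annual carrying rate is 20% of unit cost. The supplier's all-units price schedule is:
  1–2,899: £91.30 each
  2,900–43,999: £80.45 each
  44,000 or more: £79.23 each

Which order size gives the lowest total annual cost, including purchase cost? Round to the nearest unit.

Holding cost per unit per year at price C is H = 0.20·C.
Candidates are each tier's EOQ (if it falls in that tier) and each price-break quantity.
EOQ at £91.30 = 1698.2 (feasible in tier 1): TC = 77,670×£91.30 + (77,670/1698.2)×339 + (1698.2/2)×0.20×£91.30 = £7,122,280.29.
EOQ at £80.45 = 1809.1 < 2900, so use break Q=2900: TC = 77,670×£80.45 + (77,670/2900.0)×339 + (2900.0/2)×0.20×£80.45 = £6,280,961.36.
EOQ at £79.23 = 1823.0 < 44000, so use break Q=44000: TC = 77,670×£79.23 + (77,670/44000.0)×339 + (44000.0/2)×0.20×£79.23 = £6,503,004.51.
Lowest total cost is £6,280,961.36 at Q = 2900.0.

Q* ≈ 2,900 panels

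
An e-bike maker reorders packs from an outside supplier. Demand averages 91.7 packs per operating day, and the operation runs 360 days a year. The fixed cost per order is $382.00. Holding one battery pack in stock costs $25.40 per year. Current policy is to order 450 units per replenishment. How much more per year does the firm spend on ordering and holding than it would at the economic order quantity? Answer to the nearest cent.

Extra cost ≈ $8,428.09 per year

Annual demand D = 91.7 × 360 = 33,012.
EOQ = √(2DS/H) = √(2 × 33,012 × 382 / 25.4) ≈ 996.47.
Cost at Q* = (D/Q*)S + (Q*/2)H = √(2DSH) ≈ $25,310.43.
Cost at Q = 450: (33,012/450)×382 + (450/2)×25.4 = $28,023.52 + $5,715.00 = $33,738.52.
Excess = $33,738.52 − $25,310.43 = $8,428.09.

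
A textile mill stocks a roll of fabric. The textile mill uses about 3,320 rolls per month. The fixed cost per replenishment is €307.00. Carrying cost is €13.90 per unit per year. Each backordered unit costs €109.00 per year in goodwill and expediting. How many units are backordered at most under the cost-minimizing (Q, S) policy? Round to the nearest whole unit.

Annual demand D = 3,320 × 12 = 39,840.
With planned backorders, Q* = √(2DS/H) · √((H+B)/B).
√(2DS/H) = √(2 × 39,840 × 307 / 13.9) = 1326.589.
√((H+B)/B) = √((13.9+109)/109) = 1.0618.
Q* ≈ 1408.637.
S* = Q* · H/(H+B) = 1408.637 × 13.9/122.9 ≈ 159.317.

S* ≈ 159 rolls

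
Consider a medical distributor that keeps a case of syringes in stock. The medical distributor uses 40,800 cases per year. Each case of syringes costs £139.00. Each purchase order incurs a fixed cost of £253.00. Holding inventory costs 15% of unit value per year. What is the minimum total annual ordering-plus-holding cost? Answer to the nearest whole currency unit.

TC* ≈ £20,747

Holding cost H = 0.15 × £139.00 = £20.8500 per unit per year.
Q* = √(2DS/H) = √(2 × 40,800 × 253 / 20.85) ≈ 995.07.
At Q*, ordering cost (D/Q*)S equals holding cost (Q*/2)H, each = √(DSH/2).
Minimum total = √(2DSH) = √(2 × 40,800 × 253 × 20.85) ≈ 20747.146.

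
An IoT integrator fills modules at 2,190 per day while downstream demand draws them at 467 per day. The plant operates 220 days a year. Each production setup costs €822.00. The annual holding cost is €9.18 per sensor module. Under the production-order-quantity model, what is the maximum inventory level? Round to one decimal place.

I_max ≈ 3,804.7 modules

Annual demand D = 467 × 220 = 102,740.
Production build-up factor (1 − d/p) = 1 − 467/2,190 = 0.7868.
Q* = √(2DS / (H(1 − d/p))) = √(2 × 102,740 × 822 / (9.18 × 0.7868)).
= √(168,904,560 / 7.2224) ≈ 4835.916.
Maximum inventory = Q*(1 − d/p) = 4835.916 × 0.7868 ≈ 3804.696.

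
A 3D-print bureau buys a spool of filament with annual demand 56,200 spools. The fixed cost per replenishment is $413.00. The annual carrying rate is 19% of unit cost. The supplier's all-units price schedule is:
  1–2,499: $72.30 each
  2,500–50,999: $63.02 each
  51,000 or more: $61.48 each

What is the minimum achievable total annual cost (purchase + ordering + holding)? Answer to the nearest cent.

Holding cost per unit per year at price C is H = 0.19·C.
For each price level, check whether its EOQ is feasible; otherwise the best quantity at that price is the breakpoint.
EOQ at $72.30 = 1838.3 (feasible in tier 1): TC = 56,200×$72.30 + (56,200/1838.3)×413 + (1838.3/2)×0.19×$72.30 = $4,088,512.49.
EOQ at $63.02 = 1969.0 < 2500, so use break Q=2500: TC = 56,200×$63.02 + (56,200/2500.0)×413 + (2500.0/2)×0.19×$63.02 = $3,565,975.49.
EOQ at $61.48 = 1993.5 < 51000, so use break Q=51000: TC = 56,200×$61.48 + (56,200/51000.0)×413 + (51000.0/2)×0.19×$61.48 = $3,753,501.71.
Lowest total cost among the candidates is at Q = 2500.0.

TC* ≈ $3,565,975.49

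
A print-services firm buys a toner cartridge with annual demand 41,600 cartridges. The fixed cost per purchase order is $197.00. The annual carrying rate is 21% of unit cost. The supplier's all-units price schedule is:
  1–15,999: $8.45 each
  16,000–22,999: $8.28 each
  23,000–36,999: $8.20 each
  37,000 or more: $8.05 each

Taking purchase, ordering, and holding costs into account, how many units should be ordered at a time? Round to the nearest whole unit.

Q* ≈ 3,039 cartridges

Holding cost per unit per year at price C is H = 0.21·C.
For each price level, check whether its EOQ is feasible; otherwise the best quantity at that price is the breakpoint.
EOQ at $8.45 = 3039.2 (feasible in tier 1): TC = 41,600×$8.45 + (41,600/3039.2)×197 + (3039.2/2)×0.21×$8.45 = $356,913.03.
EOQ at $8.28 = 3070.2 < 16000, so use break Q=16000: TC = 41,600×$8.28 + (41,600/16000.0)×197 + (16000.0/2)×0.21×$8.28 = $358,870.60.
EOQ at $8.20 = 3085.2 < 23000, so use break Q=23000: TC = 41,600×$8.20 + (41,600/23000.0)×197 + (23000.0/2)×0.21×$8.20 = $361,279.31.
EOQ at $8.05 = 3113.8 < 37000, so use break Q=37000: TC = 41,600×$8.05 + (41,600/37000.0)×197 + (37000.0/2)×0.21×$8.05 = $366,375.74.
Lowest total cost is $356,913.03 at Q = 3039.2.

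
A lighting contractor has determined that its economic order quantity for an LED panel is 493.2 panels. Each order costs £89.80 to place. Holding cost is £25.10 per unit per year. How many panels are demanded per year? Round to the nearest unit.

D ≈ 33,995 panels per year

Invert the EOQ relation Q*² = 2DS/H.
From Q* = √(2DS/H): D = Q*²H / (2S) = 493.2² × 25.1 / (2 × 89.8) = 33994.881.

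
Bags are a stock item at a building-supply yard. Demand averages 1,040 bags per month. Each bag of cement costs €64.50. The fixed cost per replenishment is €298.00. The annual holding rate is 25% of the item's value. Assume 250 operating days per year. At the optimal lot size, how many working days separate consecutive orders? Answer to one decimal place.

Annual demand D = 1,040 × 12 = 12,480.
Holding cost H = 0.25 × €64.50 = €16.1250 per unit per year.
The optimal lot size = √(2DS/H) = √(2 × 12,480 × 298 / 16.125) ≈ 679.17.
Cycle time = Q*/D × 250 = 679.17 / 12,480 × 250 ≈ 13.605 days.

T ≈ 13.6 days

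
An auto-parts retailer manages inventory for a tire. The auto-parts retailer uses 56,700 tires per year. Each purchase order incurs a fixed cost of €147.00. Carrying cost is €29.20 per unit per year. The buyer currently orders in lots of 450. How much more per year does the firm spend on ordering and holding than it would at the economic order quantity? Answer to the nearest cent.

EOQ = √(2DS/H) = √(2 × 56,700 × 147 / 29.2) ≈ 755.57.
Cost at Q* = (D/Q*)S + (Q*/2)H = √(2DSH) ≈ €22,062.60.
Cost at Q = 450: (56,700/450)×147 + (450/2)×29.2 = €18,522.00 + €6,570.00 = €25,092.00.
Excess = €25,092.00 − €22,062.60 = €3,029.40.

Extra cost ≈ €3,029.40 per year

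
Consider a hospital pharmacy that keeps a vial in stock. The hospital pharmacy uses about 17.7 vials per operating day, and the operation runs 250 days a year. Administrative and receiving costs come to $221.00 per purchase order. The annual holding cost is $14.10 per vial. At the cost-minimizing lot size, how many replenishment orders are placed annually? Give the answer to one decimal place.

N ≈ 11.9 orders per year

Annual demand D = 17.7 × 250 = 4,425.
Q* = √(2DS/H) = √(2 × 4,425 × 221 / 14.1) ≈ 372.44.
Orders per year = D / Q* = 4,425 / 372.44 ≈ 11.881.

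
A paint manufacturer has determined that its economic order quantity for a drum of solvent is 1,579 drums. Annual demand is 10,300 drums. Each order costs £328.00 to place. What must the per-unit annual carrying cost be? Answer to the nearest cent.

Squaring Q* = √(2DS/H) gives Q*² = 2DS/H.
From Q* = √(2DS/H): H = 2DS / Q*² = 2 × 10,300 × 328 / 1,579² = 2.7100.

H ≈ £2.71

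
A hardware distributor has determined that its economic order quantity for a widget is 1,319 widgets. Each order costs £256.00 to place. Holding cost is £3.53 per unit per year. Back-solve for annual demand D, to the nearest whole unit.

D ≈ 11,995 widgets per year

Squaring Q* = √(2DS/H) gives Q*² = 2DS/H.
From Q* = √(2DS/H): D = Q*²H / (2S) = 1,319² × 3.53 / (2 × 256) = 11994.837.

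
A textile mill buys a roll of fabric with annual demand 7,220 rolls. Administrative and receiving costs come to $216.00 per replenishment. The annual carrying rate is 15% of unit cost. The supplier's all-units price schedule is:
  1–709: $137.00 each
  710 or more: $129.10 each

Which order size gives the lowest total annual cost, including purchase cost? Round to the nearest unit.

Holding cost per unit per year at price C is H = 0.15·C.
For each price level, check whether its EOQ is feasible; otherwise the best quantity at that price is the breakpoint.
EOQ at $137.00 = 389.6 (feasible in tier 1): TC = 7,220×$137.00 + (7,220/389.6)×216 + (389.6/2)×0.15×$137.00 = $997,146.01.
EOQ at $129.10 = 401.3 < 710, so use break Q=710: TC = 7,220×$129.10 + (7,220/710.0)×216 + (710.0/2)×0.15×$129.10 = $941,173.08.
Lowest total cost is $941,173.08 at Q = 710.0.

Q* ≈ 710 rolls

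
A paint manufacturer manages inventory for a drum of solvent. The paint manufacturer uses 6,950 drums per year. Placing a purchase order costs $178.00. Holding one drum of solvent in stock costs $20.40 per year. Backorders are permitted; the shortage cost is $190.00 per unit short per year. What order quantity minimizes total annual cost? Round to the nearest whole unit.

With planned backorders, Q* = √(2DS/H) · √((H+B)/B).
√(2DS/H) = √(2 × 6,950 × 178 / 20.4) = 348.259.
√((H+B)/B) = √((20.4+190)/190) = 1.0523.
Q* ≈ 366.478.

Q* ≈ 366 drums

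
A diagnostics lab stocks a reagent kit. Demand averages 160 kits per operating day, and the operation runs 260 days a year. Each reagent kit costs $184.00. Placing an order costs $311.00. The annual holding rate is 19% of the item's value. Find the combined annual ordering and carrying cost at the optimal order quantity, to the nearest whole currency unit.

Annual demand D = 160 × 260 = 41,600.
Holding cost H = 0.19 × $184.00 = $34.9600 per unit per year.
EOQ = √(2DS/H) = √(2 × 41,600 × 311 / 34.96) ≈ 860.31.
At Q*, ordering cost (D/Q*)S equals holding cost (Q*/2)H, each = √(DSH/2).
Minimum total = √(2DSH) = √(2 × 41,600 × 311 × 34.96) ≈ 30076.519.

TC* ≈ $30,077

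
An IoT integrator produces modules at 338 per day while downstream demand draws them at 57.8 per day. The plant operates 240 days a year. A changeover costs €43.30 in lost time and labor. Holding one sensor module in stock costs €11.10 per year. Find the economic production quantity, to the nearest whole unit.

Annual demand D = 57.8 × 240 = 13,872.
Production build-up factor (1 − d/p) = 1 − 57.8/338 = 0.8290.
Q* = √(2DS / (H(1 − d/p))) = √(2 × 13,872 × 43.3 / (11.1 × 0.8290)).
= √(1,201,315.2 / 9.2018) ≈ 361.319.

Q* ≈ 361 modules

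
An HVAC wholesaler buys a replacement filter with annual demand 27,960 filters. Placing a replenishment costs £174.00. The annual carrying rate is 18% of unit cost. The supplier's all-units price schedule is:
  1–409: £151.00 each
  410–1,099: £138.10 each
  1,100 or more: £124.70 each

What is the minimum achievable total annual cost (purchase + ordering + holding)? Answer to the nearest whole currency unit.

TC* ≈ £3,503,380

Holding cost per unit per year at price C is H = 0.18·C.
For each price level, check whether its EOQ is feasible; otherwise the best quantity at that price is the breakpoint.
Tier 1 (£151.00): EOQ = 598.3 exceeds tier's upper bound 409, so this tier is dominated.
EOQ at £138.10 = 625.6 (feasible in tier 2): TC = 27,960×£138.10 + (27,960/625.6)×174 + (625.6/2)×0.18×£138.10 = £3,876,828.18.
EOQ at £124.70 = 658.4 < 1100, so use break Q=1100: TC = 27,960×£124.70 + (27,960/1100.0)×174 + (1100.0/2)×0.18×£124.70 = £3,503,380.06.
Lowest total cost among the candidates is at Q = 1100.0.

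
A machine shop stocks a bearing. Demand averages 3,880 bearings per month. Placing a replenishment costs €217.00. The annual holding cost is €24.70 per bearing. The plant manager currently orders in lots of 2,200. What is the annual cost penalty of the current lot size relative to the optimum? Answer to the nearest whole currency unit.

Annual demand D = 3,880 × 12 = 46,560.
EOQ = √(2DS/H) = √(2 × 46,560 × 217 / 24.7) ≈ 904.49.
Cost at Q* = (D/Q*)S + (Q*/2)H = √(2DSH) ≈ €22,340.86.
Cost at Q = 2,200: (46,560/2,200)×217 + (2,200/2)×24.7 = €4,592.51 + €27,170.00 = €31,762.51.
Excess = €31,762.51 − €22,340.86 = €9,421.65.

Extra cost ≈ €9,422 per year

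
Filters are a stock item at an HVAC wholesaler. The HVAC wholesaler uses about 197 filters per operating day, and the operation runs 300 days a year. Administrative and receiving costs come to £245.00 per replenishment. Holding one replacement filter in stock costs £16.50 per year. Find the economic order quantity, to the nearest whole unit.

Q* ≈ 1,325 filters

Annual demand D = 197 × 300 = 59,100.
EOQ = √(2DS / H) = √(2 × 59,100 × 245 / 16.5).
= √(28,959,000 / 16.5) = √1,755,090.9091 ≈ 1324.798.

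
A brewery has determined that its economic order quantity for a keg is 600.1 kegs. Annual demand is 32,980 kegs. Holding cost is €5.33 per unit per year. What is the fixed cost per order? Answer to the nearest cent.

S ≈ €29.10

Invert the EOQ relation Q*² = 2DS/H.
From Q* = √(2DS/H): S = Q*²H / (2D) = 600.1² × 5.33 / (2 × 32,980) = 29.1001.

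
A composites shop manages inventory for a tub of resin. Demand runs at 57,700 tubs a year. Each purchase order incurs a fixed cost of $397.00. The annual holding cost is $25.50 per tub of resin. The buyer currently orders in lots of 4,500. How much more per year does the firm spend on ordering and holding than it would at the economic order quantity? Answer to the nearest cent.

Extra cost ≈ $28,285.72 per year

EOQ = √(2DS/H) = √(2 × 57,700 × 397 / 25.5) ≈ 1340.38.
Cost at Q* = (D/Q*)S + (Q*/2)H = √(2DSH) ≈ $34,179.70.
Cost at Q = 4,500: (57,700/4,500)×397 + (4,500/2)×25.5 = $5,090.42 + $57,375.00 = $62,465.42.
Excess = $62,465.42 − $34,179.70 = $28,285.72.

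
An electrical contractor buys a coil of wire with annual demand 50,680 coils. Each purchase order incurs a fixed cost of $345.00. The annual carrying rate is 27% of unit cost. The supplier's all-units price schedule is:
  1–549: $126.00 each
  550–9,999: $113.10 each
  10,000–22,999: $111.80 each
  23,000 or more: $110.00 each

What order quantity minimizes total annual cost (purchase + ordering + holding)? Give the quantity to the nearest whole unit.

Holding cost per unit per year at price C is H = 0.27·C.
For each price level, check whether its EOQ is feasible; otherwise the best quantity at that price is the breakpoint.
Tier 1 ($126.00): EOQ = 1013.9 exceeds tier's upper bound 549, so this tier is dominated.
EOQ at $113.10 = 1070.1 (feasible in tier 2): TC = 50,680×$113.10 + (50,680/1070.1)×345 + (1070.1/2)×0.27×$113.10 = $5,764,586.04.
EOQ at $111.80 = 1076.3 < 10000, so use break Q=10000: TC = 50,680×$111.80 + (50,680/10000.0)×345 + (10000.0/2)×0.27×$111.80 = $5,818,702.46.
EOQ at $110.00 = 1085.1 < 23000, so use break Q=23000: TC = 50,680×$110.00 + (50,680/23000.0)×345 + (23000.0/2)×0.27×$110.00 = $5,917,110.20.
Lowest total cost is $5,764,586.04 at Q = 1070.1.

Q* ≈ 1,070 coils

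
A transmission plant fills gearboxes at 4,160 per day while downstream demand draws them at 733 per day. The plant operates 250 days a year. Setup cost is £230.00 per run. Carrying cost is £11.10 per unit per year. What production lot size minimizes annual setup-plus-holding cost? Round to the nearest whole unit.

Annual demand D = 733 × 250 = 183,250.
Production build-up factor (1 − d/p) = 1 − 733/4,160 = 0.8238.
Q* = √(2DS / (H(1 − d/p))) = √(2 × 183,250 × 230 / (11.1 × 0.8238)).
= √(84,295,000 / 9.1442) ≈ 3036.191.

Q* ≈ 3,036 gearboxes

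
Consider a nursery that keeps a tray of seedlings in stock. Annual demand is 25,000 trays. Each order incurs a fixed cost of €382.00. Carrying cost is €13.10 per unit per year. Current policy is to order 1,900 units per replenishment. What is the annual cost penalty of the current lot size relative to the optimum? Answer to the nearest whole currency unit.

Extra cost ≈ €1,653 per year

EOQ = √(2DS/H) = √(2 × 25,000 × 382 / 13.1) ≈ 1207.48.
Cost at Q* = (D/Q*)S + (Q*/2)H = √(2DSH) ≈ €15,818.03.
Cost at Q = 1,900: (25,000/1,900)×382 + (1,900/2)×13.1 = €5,026.32 + €12,445.00 = €17,471.32.
Excess = €17,471.32 − €15,818.03 = €1,653.29.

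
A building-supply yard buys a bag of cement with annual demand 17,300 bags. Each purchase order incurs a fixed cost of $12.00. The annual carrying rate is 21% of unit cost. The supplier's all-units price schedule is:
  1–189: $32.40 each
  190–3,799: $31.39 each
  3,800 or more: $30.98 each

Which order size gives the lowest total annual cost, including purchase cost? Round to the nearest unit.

Holding cost per unit per year at price C is H = 0.21·C.
For each price level, check whether its EOQ is feasible; otherwise the best quantity at that price is the breakpoint.
Tier 1 ($32.40): EOQ = 247.0 exceeds tier's upper bound 189, so this tier is dominated.
EOQ at $31.39 = 251.0 (feasible in tier 2): TC = 17,300×$31.39 + (17,300/251.0)×12 + (251.0/2)×0.21×$31.39 = $544,701.38.
EOQ at $30.98 = 252.6 < 3800, so use break Q=3800: TC = 17,300×$30.98 + (17,300/3800.0)×12 + (3800.0/2)×0.21×$30.98 = $548,369.65.
Lowest total cost is $544,701.38 at Q = 251.0.

Q* ≈ 251 bags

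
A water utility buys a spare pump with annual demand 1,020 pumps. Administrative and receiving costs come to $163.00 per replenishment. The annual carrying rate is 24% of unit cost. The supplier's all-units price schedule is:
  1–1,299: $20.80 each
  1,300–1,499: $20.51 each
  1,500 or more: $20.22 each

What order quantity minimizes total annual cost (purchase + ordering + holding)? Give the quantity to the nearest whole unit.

Q* ≈ 258 pumps

Holding cost per unit per year at price C is H = 0.24·C.
Candidates are each tier's EOQ (if it falls in that tier) and each price-break quantity.
EOQ at $20.80 = 258.1 (feasible in tier 1): TC = 1,020×$20.80 + (1,020/258.1)×163 + (258.1/2)×0.24×$20.80 = $22,504.39.
EOQ at $20.51 = 259.9 < 1300, so use break Q=1300: TC = 1,020×$20.51 + (1,020/1300.0)×163 + (1300.0/2)×0.24×$20.51 = $24,247.65.
EOQ at $20.22 = 261.8 < 1500, so use break Q=1500: TC = 1,020×$20.22 + (1,020/1500.0)×163 + (1500.0/2)×0.24×$20.22 = $24,374.84.
Lowest total cost is $22,504.39 at Q = 258.1.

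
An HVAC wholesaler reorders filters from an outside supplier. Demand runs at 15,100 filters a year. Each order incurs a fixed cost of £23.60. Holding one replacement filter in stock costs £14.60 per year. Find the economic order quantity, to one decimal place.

Q* ≈ 220.9 filters

EOQ = √(2DS / H) = √(2 × 15,100 × 23.6 / 14.6).
= √(712,720 / 14.6) = √48,816.4384 ≈ 220.944.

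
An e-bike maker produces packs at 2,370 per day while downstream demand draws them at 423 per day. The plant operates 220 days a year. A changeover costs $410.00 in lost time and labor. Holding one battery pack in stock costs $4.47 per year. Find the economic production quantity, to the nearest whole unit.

Annual demand D = 423 × 220 = 93,060.
Production build-up factor (1 − d/p) = 1 − 423/2,370 = 0.8215.
Q* = √(2DS / (H(1 − d/p))) = √(2 × 93,060 × 410 / (4.47 × 0.8215)).
= √(76,309,200 / 3.6722) ≈ 4558.541.

Q* ≈ 4,559 packs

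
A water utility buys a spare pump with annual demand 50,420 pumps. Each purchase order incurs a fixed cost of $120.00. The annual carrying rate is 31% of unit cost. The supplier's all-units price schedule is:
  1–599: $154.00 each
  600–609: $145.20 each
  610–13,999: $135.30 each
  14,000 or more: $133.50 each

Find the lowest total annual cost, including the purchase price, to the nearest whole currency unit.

Holding cost per unit per year at price C is H = 0.31·C.
For each price level, check whether its EOQ is feasible; otherwise the best quantity at that price is the breakpoint.
EOQ at $154.00 = 503.5 (feasible in tier 1): TC = 50,420×$154.00 + (50,420/503.5)×120 + (503.5/2)×0.31×$154.00 = $7,788,715.23.
EOQ at $145.20 = 518.5 < 600, so use break Q=600: TC = 50,420×$145.20 + (50,420/600.0)×120 + (600.0/2)×0.31×$145.20 = $7,344,571.60.
EOQ at $135.30 = 537.1 < 610, so use break Q=610: TC = 50,420×$135.30 + (50,420/610.0)×120 + (610.0/2)×0.31×$135.30 = $6,844,537.30.
EOQ at $133.50 = 540.7 < 14000, so use break Q=14000: TC = 50,420×$133.50 + (50,420/14000.0)×120 + (14000.0/2)×0.31×$133.50 = $7,021,197.17.
Lowest total cost among the candidates is at Q = 610.0.

TC* ≈ $6,844,537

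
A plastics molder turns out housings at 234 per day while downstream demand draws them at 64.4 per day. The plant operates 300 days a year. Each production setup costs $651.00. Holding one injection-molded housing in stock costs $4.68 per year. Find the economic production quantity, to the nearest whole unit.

Annual demand D = 64.4 × 300 = 19,320.
Production build-up factor (1 − d/p) = 1 − 64.4/234 = 0.7248.
Q* = √(2DS / (H(1 − d/p))) = √(2 × 19,320 × 651 / (4.68 × 0.7248)).
= √(25,154,640 / 3.392) ≈ 2723.210.

Q* ≈ 2,723 housings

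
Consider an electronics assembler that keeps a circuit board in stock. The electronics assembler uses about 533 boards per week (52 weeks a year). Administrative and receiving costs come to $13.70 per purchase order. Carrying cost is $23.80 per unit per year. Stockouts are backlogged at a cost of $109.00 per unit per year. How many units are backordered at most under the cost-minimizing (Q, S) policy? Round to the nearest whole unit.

S* ≈ 35 boards

Annual demand D = 533 × 52 = 27,716.
With planned backorders, Q* = √(2DS/H) · √((H+B)/B).
√(2DS/H) = √(2 × 27,716 × 13.7 / 23.8) = 178.629.
√((H+B)/B) = √((23.8+109)/109) = 1.1038.
Q* ≈ 197.169.
S* = Q* · H/(H+B) = 197.169 × 23.8/132.8 ≈ 35.336.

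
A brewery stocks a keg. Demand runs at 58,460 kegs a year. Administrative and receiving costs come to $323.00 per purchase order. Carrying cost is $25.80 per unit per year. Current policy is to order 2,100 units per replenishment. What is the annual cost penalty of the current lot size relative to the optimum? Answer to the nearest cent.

EOQ = √(2DS/H) = √(2 × 58,460 × 323 / 25.8) ≈ 1209.86.
Cost at Q* = (D/Q*)S + (Q*/2)H = √(2DSH) ≈ $31,214.44.
Cost at Q = 2,100: (58,460/2,100)×323 + (2,100/2)×25.8 = $8,991.70 + $27,090.00 = $36,081.70.
Excess = $36,081.70 − $31,214.44 = $4,867.27.

Extra cost ≈ $4,867.27 per year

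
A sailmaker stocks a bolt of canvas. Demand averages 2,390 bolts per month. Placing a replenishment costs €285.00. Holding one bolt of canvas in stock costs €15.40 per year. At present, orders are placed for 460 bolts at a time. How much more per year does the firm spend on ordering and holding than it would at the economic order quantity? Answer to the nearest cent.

Annual demand D = 2,390 × 12 = 28,680.
EOQ = √(2DS/H) = √(2 × 28,680 × 285 / 15.4) ≈ 1030.31.
Cost at Q* = (D/Q*)S + (Q*/2)H = √(2DSH) ≈ €15,866.73.
Cost at Q = 460: (28,680/460)×285 + (460/2)×15.4 = €17,769.13 + €3,542.00 = €21,311.13.
Excess = €21,311.13 − €15,866.73 = €5,444.40.

Extra cost ≈ €5,444.40 per year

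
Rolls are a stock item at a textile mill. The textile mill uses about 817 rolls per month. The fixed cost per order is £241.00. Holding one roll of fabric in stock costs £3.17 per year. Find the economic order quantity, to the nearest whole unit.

Annual demand D = 817 × 12 = 9,804.
EOQ = √(2DS / H) = √(2 × 9,804 × 241 / 3.17).
= √(4,725,528 / 3.17) = √1,490,702.8391 ≈ 1220.943.

Q* ≈ 1,221 rolls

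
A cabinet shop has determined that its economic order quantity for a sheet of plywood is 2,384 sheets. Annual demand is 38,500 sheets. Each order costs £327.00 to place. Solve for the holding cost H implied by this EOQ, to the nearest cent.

Squaring Q* = √(2DS/H) gives Q*² = 2DS/H.
From Q* = √(2DS/H): H = 2DS / Q*² = 2 × 38,500 × 327 / 2,384² = 4.4302.

H ≈ £4.43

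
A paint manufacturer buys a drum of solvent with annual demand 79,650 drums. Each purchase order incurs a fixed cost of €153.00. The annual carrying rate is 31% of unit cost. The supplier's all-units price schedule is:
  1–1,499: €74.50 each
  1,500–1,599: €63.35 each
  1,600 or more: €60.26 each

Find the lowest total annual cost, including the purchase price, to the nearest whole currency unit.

Holding cost per unit per year at price C is H = 0.31·C.
Evaluate total cost at each tier's feasible EOQ or, if the EOQ is below the tier, at the tier's minimum quantity.
EOQ at €74.50 = 1027.3 (feasible in tier 1): TC = 79,650×€74.50 + (79,650/1027.3)×153 + (1027.3/2)×0.31×€74.50 = €5,957,650.35.
EOQ at €63.35 = 1114.0 < 1500, so use break Q=1500: TC = 79,650×€63.35 + (79,650/1500.0)×153 + (1500.0/2)×0.31×€63.35 = €5,068,680.67.
EOQ at €60.26 = 1142.2 < 1600, so use break Q=1600: TC = 79,650×€60.26 + (79,650/1600.0)×153 + (1600.0/2)×0.31×€60.26 = €4,822,270.01.
Lowest total cost among the candidates is at Q = 1600.0.

TC* ≈ €4,822,270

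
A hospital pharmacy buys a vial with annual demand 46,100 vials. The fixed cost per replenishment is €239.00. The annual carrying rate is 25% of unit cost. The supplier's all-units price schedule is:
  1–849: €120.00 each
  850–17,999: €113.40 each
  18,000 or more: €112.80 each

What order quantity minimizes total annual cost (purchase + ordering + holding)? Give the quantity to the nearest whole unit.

Q* ≈ 882 vials

Holding cost per unit per year at price C is H = 0.25·C.
Evaluate total cost at each tier's feasible EOQ or, if the EOQ is below the tier, at the tier's minimum quantity.
Tier 1 (€120.00): EOQ = 857.0 exceeds tier's upper bound 849, so this tier is dominated.
EOQ at €113.40 = 881.6 (feasible in tier 2): TC = 46,100×€113.40 + (46,100/881.6)×239 + (881.6/2)×0.25×€113.40 = €5,252,734.30.
EOQ at €112.80 = 884.0 < 18000, so use break Q=18000: TC = 46,100×€112.80 + (46,100/18000.0)×239 + (18000.0/2)×0.25×€112.80 = €5,454,492.11.
Lowest total cost is €5,252,734.30 at Q = 881.6.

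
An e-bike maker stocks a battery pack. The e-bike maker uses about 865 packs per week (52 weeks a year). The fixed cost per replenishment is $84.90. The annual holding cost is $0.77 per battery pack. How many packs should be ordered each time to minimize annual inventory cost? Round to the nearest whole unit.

Annual demand D = 865 × 52 = 44,980.
EOQ = √(2DS / H) = √(2 × 44,980 × 84.9 / 0.77).
= √(7,637,604 / 0.77) = √9,918,966.2338 ≈ 3149.439.

Q* ≈ 3,149 packs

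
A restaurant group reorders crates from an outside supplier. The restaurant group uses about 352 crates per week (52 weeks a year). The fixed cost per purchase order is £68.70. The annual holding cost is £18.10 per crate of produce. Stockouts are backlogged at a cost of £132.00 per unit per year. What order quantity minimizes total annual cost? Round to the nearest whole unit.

Q* ≈ 397 crates

Annual demand D = 352 × 52 = 18,304.
With planned backorders, Q* = √(2DS/H) · √((H+B)/B).
√(2DS/H) = √(2 × 18,304 × 68.7 / 18.1) = 372.758.
√((H+B)/B) = √((18.1+132)/132) = 1.0664.
Q* ≈ 397.494.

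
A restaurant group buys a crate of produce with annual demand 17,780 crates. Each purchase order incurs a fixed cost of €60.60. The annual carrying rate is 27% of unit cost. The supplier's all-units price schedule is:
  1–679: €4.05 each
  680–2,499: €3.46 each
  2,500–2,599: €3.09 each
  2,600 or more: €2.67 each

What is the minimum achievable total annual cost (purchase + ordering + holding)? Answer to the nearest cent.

TC* ≈ €48,824.18

Holding cost per unit per year at price C is H = 0.27·C.
Evaluate total cost at each tier's feasible EOQ or, if the EOQ is below the tier, at the tier's minimum quantity.
Tier 1 (€4.05): EOQ = 1403.8 exceeds tier's upper bound 679, so this tier is dominated.
EOQ at €3.46 = 1518.8 (feasible in tier 2): TC = 17,780×€3.46 + (17,780/1518.8)×60.6 + (1518.8/2)×0.27×€3.46 = €62,937.65.
EOQ at €3.09 = 1607.1 < 2500, so use break Q=2500: TC = 17,780×€3.09 + (17,780/2500.0)×60.6 + (2500.0/2)×0.27×€3.09 = €56,414.06.
EOQ at €2.67 = 1728.9 < 2600, so use break Q=2600: TC = 17,780×€2.67 + (17,780/2600.0)×60.6 + (2600.0/2)×0.27×€2.67 = €48,824.18.
Lowest total cost among the candidates is at Q = 2600.0.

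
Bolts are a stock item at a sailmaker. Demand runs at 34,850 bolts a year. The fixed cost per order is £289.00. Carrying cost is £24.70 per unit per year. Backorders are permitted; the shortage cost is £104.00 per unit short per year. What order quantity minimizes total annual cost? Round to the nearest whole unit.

With planned backorders, Q* = √(2DS/H) · √((H+B)/B).
√(2DS/H) = √(2 × 34,850 × 289 / 24.7) = 903.060.
√((H+B)/B) = √((24.7+104)/104) = 1.1124.
Q* ≈ 1004.591.

Q* ≈ 1,005 bolts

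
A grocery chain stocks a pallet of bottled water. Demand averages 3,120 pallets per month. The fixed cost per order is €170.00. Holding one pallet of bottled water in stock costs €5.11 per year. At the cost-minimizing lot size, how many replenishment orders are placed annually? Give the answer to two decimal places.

N ≈ 23.72 orders per year

Annual demand D = 3,120 × 12 = 37,440.
The optimal lot size = √(2DS/H) = √(2 × 37,440 × 170 / 5.11) ≈ 1578.33.
Orders per year = D / Q* = 37,440 / 1578.33 ≈ 23.721.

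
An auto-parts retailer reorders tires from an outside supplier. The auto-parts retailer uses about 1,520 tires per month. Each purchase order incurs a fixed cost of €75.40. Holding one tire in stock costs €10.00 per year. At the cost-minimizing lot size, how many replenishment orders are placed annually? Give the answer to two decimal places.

N ≈ 34.78 orders per year

Annual demand D = 1,520 × 12 = 18,240.
The optimal lot size = √(2DS/H) = √(2 × 18,240 × 75.4 / 10) ≈ 524.46.
Orders per year = D / Q* = 18,240 / 524.46 ≈ 34.779.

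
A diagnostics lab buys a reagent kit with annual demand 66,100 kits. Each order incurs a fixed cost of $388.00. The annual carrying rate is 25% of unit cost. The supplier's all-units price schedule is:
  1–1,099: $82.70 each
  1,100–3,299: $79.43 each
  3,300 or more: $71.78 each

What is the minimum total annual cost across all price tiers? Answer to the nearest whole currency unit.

TC* ≈ $4,782,039

Holding cost per unit per year at price C is H = 0.25·C.
Evaluate total cost at each tier's feasible EOQ or, if the EOQ is below the tier, at the tier's minimum quantity.
Tier 1 ($82.70): EOQ = 1575.1 exceeds tier's upper bound 1099, so this tier is dominated.
EOQ at $79.43 = 1607.2 (feasible in tier 2): TC = 66,100×$79.43 + (66,100/1607.2)×388 + (1607.2/2)×0.25×$79.43 = $5,282,237.93.
EOQ at $71.78 = 1690.7 < 3300, so use break Q=3300: TC = 66,100×$71.78 + (66,100/3300.0)×388 + (3300.0/2)×0.25×$71.78 = $4,782,039.01.
Lowest total cost among the candidates is at Q = 3300.0.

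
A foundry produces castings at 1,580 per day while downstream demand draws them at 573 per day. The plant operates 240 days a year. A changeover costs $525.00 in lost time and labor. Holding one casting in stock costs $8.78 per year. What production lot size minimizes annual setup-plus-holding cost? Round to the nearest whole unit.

Annual demand D = 573 × 240 = 137,520.
Production build-up factor (1 − d/p) = 1 − 573/1,580 = 0.6373.
Q* = √(2DS / (H(1 − d/p))) = √(2 × 137,520 × 525 / (8.78 × 0.6373)).
= √(144,396,000 / 5.5959) ≈ 5079.771.

Q* ≈ 5,080 castings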